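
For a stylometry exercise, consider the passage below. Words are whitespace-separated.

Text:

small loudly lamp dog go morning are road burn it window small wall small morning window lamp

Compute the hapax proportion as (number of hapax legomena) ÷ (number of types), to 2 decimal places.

Frequencies: small:3, lamp:2, morning:2, window:2, loudly:1, dog:1, go:1, are:1, road:1, burn:1, it:1, wall:1
Hapax count = 8; type count = 12.
Ratio = 8 / 12 = 0.67

0.67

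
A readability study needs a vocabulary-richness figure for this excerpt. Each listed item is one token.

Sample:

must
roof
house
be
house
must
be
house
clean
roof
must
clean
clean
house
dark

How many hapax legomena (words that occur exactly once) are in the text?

1

Frequencies: house:4, must:3, clean:3, roof:2, be:2, dark:1
Hapax (freq=1): dark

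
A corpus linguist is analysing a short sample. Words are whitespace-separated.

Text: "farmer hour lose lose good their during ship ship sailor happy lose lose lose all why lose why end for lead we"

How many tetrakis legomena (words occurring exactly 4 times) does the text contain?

Frequencies: lose:6, ship:2, why:2, farmer:1, hour:1, good:1, their:1, during:1, sailor:1, happy:1, all:1, end:1, for:1, lead:1, we:1
Words with frequency 4: (none)

0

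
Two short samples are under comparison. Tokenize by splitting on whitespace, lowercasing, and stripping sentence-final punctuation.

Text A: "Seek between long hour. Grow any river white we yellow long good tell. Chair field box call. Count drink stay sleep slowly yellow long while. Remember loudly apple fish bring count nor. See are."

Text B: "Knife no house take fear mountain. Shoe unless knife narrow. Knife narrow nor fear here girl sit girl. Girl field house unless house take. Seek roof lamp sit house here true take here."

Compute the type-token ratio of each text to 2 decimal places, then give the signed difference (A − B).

0.33

TTR(A) = 30/34 = 0.88
TTR(B) = 18/33 = 0.55
Difference = 0.88 − 0.55 = 0.33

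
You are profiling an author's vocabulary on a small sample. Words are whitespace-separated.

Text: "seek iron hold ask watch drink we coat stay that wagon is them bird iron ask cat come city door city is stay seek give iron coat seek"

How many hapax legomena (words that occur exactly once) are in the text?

Frequencies: seek:3, iron:3, ask:2, coat:2, stay:2, is:2, city:2, hold:1, watch:1, drink:1, we:1, that:1, wagon:1, them:1, bird:1, cat:1, come:1, door:1, give:1
Hapax (freq=1): bird, cat, come, door, drink, give, hold, that, them, wagon, watch, we

12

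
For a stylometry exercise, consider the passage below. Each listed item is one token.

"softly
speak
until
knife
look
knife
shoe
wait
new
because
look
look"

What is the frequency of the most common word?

Frequencies: look:3, knife:2, softly:1, speak:1, until:1, shoe:1, wait:1, new:1, because:1
Most common: 'look' with frequency 3.

3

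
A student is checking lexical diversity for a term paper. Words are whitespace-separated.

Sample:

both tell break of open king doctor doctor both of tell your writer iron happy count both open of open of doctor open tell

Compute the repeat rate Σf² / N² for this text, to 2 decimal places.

Frequencies: of:4, open:4, both:3, tell:3, doctor:3, break:1, king:1, your:1, writer:1, iron:1, happy:1, count:1
Σf² = 66; N² = 576
Repeat rate = 66 / 576 = 0.11

0.11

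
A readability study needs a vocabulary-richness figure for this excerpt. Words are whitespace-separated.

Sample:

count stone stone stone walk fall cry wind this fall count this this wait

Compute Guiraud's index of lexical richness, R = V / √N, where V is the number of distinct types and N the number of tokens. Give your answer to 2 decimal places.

2.14

N = 14, V = 8.
√N = 3.741657
R = 8 / 3.741657 = 2.14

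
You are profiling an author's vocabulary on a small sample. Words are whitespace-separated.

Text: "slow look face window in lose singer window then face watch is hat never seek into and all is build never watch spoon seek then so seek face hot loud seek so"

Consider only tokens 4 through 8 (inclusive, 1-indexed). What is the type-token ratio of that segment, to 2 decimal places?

0.80

Segment tokens 4–8: window, in, lose, singer, window
Segment N = 5, segment V = 4.
TTR = 4 / 5 = 0.80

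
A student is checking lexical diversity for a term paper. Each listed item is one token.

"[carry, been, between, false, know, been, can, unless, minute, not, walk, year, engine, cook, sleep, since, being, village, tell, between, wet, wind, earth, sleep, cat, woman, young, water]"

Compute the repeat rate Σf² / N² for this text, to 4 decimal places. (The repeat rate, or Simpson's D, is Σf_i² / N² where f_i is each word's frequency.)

0.0434

Frequencies: been:2, between:2, sleep:2, carry:1, false:1, know:1, can:1, unless:1, minute:1, not:1, walk:1, year:1, engine:1, cook:1, since:1, being:1, village:1, tell:1, wet:1, wind:1, … (5 more, each freq 1)
Σf² = 34; N² = 784
Repeat rate = 34 / 784 = 0.0434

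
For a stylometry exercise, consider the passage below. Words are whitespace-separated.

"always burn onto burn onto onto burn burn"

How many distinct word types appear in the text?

3

Distinct types: {always, burn, onto}
V = 3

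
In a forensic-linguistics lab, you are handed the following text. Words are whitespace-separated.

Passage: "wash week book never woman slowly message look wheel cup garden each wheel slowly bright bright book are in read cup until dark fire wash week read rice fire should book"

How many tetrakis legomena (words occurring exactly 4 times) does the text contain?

0

Frequencies: book:3, wash:2, week:2, slowly:2, wheel:2, cup:2, bright:2, read:2, fire:2, never:1, woman:1, message:1, look:1, garden:1, each:1, are:1, in:1, until:1, dark:1, rice:1, … (1 more, each freq 1)
Words with frequency 4: (none)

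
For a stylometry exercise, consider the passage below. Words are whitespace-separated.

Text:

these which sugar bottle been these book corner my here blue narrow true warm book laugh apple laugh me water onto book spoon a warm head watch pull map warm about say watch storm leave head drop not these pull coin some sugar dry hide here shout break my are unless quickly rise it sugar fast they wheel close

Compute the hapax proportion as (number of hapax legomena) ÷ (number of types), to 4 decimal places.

0.7778

Frequencies: these:3, sugar:3, book:3, warm:3, my:2, here:2, laugh:2, head:2, watch:2, pull:2, which:1, bottle:1, been:1, corner:1, blue:1, narrow:1, true:1, apple:1, me:1, water:1, … (25 more, each freq 1)
Hapax count = 35; type count = 45.
Ratio = 35 / 45 = 0.7778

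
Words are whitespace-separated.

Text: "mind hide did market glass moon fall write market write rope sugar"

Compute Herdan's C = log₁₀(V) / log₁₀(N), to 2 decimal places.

0.93

N = 12, V = 10.
log₁₀(V) = 1.000000, log₁₀(N) = 1.079181
C = 1.000000 / 1.079181 = 0.93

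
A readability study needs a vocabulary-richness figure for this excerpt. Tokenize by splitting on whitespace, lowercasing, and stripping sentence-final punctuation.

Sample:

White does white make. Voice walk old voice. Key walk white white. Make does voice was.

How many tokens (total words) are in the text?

Tokens: white, does, white, make, voice, walk, old, voice, key, walk, white, white, make, does, voice, was
N = 16

16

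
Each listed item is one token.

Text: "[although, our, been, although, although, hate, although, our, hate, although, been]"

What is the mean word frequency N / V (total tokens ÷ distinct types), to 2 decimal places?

2.75

N = 11 tokens, V = 4 types.
Mean frequency = N / V = 11 / 4 = 2.75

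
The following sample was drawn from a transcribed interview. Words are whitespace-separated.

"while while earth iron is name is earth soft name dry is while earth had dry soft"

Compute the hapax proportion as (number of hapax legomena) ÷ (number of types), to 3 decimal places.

Frequencies: while:3, earth:3, is:3, name:2, soft:2, dry:2, iron:1, had:1
Hapax count = 2; type count = 8.
Ratio = 2 / 8 = 0.250

0.250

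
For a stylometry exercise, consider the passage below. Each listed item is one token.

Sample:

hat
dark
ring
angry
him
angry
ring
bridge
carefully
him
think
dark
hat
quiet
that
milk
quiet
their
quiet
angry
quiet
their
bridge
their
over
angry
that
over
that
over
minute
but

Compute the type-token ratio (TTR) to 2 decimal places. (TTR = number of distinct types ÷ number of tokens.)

0.47

N = 32 tokens, V = 15 types.
TTR = V / N = 15 / 32 = 0.47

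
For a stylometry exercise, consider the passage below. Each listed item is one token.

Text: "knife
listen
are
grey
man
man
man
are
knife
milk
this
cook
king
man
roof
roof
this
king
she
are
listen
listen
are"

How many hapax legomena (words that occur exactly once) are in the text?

Frequencies: are:4, man:4, listen:3, knife:2, this:2, king:2, roof:2, grey:1, milk:1, cook:1, she:1
Hapax (freq=1): cook, grey, milk, she

4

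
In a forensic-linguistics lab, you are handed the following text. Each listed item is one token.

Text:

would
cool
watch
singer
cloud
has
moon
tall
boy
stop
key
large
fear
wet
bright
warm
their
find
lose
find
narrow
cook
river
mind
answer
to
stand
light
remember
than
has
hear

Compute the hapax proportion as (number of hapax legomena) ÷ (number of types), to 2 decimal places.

Frequencies: has:2, find:2, would:1, cool:1, watch:1, singer:1, cloud:1, moon:1, tall:1, boy:1, stop:1, key:1, large:1, fear:1, wet:1, bright:1, warm:1, their:1, lose:1, narrow:1, … (10 more, each freq 1)
Hapax count = 28; type count = 30.
Ratio = 28 / 30 = 0.93

0.93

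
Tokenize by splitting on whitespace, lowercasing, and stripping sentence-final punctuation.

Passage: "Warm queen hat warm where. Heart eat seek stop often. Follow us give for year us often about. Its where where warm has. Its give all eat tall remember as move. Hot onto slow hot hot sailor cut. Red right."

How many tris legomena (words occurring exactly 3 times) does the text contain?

Frequencies: warm:3, where:3, hot:3, eat:2, often:2, us:2, give:2, its:2, queen:1, hat:1, heart:1, seek:1, stop:1, follow:1, for:1, year:1, about:1, has:1, all:1, tall:1, … (9 more, each freq 1)
Words with frequency 3: hot, warm, where

3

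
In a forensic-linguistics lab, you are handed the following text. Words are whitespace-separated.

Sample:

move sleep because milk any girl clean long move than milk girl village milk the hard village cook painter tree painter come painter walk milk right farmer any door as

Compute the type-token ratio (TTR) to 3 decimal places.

N = 30 tokens, V = 21 types.
TTR = V / N = 21 / 30 = 0.700

0.700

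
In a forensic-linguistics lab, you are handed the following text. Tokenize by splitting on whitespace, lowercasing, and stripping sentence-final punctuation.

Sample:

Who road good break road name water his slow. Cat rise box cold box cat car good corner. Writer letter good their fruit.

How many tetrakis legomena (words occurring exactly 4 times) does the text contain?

0

Frequencies: good:3, road:2, cat:2, box:2, who:1, break:1, name:1, water:1, his:1, slow:1, rise:1, cold:1, car:1, corner:1, writer:1, letter:1, their:1, fruit:1
Words with frequency 4: (none)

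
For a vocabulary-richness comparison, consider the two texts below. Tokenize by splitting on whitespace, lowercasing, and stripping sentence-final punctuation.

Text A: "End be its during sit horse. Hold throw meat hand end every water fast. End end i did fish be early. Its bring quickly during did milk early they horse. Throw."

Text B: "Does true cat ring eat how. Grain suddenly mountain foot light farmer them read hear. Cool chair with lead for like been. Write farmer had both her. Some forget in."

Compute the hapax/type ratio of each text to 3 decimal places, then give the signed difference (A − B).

-0.347

A: hapax=13, V=21, ratio=0.619
B: hapax=28, V=29, ratio=0.966
Difference = 0.619 − 0.966 = -0.347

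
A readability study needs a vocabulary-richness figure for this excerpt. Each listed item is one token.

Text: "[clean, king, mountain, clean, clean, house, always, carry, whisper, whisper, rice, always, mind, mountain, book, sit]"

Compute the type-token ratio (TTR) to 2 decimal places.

0.69

N = 16 tokens, V = 11 types.
TTR = V / N = 11 / 16 = 0.69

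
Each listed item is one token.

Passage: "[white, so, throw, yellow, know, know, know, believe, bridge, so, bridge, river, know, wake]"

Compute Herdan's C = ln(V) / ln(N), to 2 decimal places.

0.83

N = 14, V = 9.
ln(V) = 2.197225, ln(N) = 2.639057
C = 2.197225 / 2.639057 = 0.83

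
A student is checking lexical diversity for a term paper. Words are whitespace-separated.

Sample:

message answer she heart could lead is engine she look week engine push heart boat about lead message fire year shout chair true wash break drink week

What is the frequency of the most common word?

Frequencies: message:2, she:2, heart:2, lead:2, engine:2, week:2, answer:1, could:1, is:1, look:1, push:1, boat:1, about:1, fire:1, year:1, shout:1, chair:1, true:1, wash:1, break:1, … (1 more, each freq 1)
Most common: 'message' with frequency 2.

2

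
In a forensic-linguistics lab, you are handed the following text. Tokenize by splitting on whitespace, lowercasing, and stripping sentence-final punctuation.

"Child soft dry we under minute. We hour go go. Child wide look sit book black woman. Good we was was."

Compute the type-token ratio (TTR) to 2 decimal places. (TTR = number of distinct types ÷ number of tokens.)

N = 21 tokens, V = 16 types.
TTR = V / N = 16 / 21 = 0.76

0.76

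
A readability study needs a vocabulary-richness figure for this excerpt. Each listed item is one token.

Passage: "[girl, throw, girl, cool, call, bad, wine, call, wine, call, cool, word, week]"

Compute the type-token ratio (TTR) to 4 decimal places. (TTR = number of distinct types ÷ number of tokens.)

0.6154

N = 13 tokens, V = 8 types.
TTR = V / N = 8 / 13 = 0.6154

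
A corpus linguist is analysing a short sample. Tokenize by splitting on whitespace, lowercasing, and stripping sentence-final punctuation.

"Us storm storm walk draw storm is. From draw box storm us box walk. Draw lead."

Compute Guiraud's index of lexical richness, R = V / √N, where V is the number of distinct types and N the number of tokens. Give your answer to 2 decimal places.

2.00

N = 16, V = 8.
√N = 4.000000
R = 8 / 4.000000 = 2.00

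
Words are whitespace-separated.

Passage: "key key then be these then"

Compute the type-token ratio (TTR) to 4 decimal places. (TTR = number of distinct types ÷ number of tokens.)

N = 6 tokens, V = 4 types.
TTR = V / N = 4 / 6 = 0.6667

0.6667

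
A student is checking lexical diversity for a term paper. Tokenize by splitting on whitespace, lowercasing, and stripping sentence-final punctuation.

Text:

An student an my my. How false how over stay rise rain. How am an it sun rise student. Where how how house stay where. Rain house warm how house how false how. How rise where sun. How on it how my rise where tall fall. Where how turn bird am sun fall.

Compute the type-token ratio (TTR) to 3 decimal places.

0.377

N = 53 tokens, V = 20 types.
TTR = V / N = 20 / 53 = 0.377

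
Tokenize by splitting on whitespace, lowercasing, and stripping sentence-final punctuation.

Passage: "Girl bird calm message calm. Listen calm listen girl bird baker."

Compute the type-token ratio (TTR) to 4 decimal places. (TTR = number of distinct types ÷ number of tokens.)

N = 11 tokens, V = 6 types.
TTR = V / N = 6 / 11 = 0.5455

0.5455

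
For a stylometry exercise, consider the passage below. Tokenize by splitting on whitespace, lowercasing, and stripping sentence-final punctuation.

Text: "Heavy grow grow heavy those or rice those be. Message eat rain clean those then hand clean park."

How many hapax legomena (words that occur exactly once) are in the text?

Frequencies: those:3, heavy:2, grow:2, clean:2, or:1, rice:1, be:1, message:1, eat:1, rain:1, then:1, hand:1, park:1
Hapax (freq=1): be, eat, hand, message, or, park, rain, rice, then

9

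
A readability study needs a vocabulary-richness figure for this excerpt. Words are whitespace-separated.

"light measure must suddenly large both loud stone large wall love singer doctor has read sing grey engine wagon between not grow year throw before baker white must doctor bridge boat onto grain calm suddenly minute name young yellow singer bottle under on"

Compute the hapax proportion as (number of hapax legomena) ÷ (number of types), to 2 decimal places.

0.87

Frequencies: must:2, suddenly:2, large:2, singer:2, doctor:2, light:1, measure:1, both:1, loud:1, stone:1, wall:1, love:1, has:1, read:1, sing:1, grey:1, engine:1, wagon:1, between:1, not:1, … (18 more, each freq 1)
Hapax count = 33; type count = 38.
Ratio = 33 / 38 = 0.87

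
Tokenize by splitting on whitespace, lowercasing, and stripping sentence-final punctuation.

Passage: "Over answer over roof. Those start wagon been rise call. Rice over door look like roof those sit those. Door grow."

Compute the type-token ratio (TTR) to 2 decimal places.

N = 21 tokens, V = 15 types.
TTR = V / N = 15 / 21 = 0.71

0.71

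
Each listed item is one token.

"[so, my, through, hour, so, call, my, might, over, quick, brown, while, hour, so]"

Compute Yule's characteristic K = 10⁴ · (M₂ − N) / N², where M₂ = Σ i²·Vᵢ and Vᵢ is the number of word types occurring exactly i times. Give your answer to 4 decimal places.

510.2041

Frequencies: so:3, my:2, hour:2, through:1, call:1, might:1, over:1, quick:1, brown:1, while:1
N = 14. Frequency spectrum: V_1=7, V_2=2, V_3=1
M₂ = 1²·7 + 2²·2 + 3²·1 = 24
K = 10000 × (24 − 14) / 14² = 510.2041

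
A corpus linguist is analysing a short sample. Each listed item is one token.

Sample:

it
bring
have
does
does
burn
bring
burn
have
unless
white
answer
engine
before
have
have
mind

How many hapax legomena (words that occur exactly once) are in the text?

Frequencies: have:4, bring:2, does:2, burn:2, it:1, unless:1, white:1, answer:1, engine:1, before:1, mind:1
Hapax (freq=1): answer, before, engine, it, mind, unless, white

7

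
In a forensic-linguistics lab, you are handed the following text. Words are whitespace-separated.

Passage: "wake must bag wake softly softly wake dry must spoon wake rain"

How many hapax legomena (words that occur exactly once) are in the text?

4

Frequencies: wake:4, must:2, softly:2, bag:1, dry:1, spoon:1, rain:1
Hapax (freq=1): bag, dry, rain, spoon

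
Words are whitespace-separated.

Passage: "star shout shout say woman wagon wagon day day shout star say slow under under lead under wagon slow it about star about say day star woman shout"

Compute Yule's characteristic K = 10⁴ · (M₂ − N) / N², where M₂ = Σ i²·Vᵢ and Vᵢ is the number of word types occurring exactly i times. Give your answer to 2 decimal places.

Frequencies: star:4, shout:4, say:3, wagon:3, day:3, under:3, woman:2, slow:2, about:2, lead:1, it:1
N = 28. Frequency spectrum: V_1=2, V_2=3, V_3=4, V_4=2
M₂ = 1²·2 + 2²·3 + 3²·4 + 4²·2 = 82
K = 10000 × (82 − 28) / 28² = 688.78

688.78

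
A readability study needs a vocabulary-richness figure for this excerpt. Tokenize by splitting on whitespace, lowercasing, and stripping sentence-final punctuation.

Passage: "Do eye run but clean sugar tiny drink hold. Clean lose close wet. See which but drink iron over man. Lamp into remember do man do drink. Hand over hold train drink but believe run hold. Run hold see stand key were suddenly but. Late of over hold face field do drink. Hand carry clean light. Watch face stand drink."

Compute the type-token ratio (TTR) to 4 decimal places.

0.5667

N = 60 tokens, V = 34 types.
TTR = V / N = 34 / 60 = 0.5667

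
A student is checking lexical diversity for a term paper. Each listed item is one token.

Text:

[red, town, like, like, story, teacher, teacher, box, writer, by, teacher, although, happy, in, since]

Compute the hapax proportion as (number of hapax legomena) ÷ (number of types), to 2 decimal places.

Frequencies: teacher:3, like:2, red:1, town:1, story:1, box:1, writer:1, by:1, although:1, happy:1, in:1, since:1
Hapax count = 10; type count = 12.
Ratio = 10 / 12 = 0.83

0.83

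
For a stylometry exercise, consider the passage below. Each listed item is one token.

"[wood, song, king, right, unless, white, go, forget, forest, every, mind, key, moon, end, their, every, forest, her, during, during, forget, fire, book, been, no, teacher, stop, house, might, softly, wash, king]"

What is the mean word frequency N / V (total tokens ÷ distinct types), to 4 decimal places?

1.1852

N = 32 tokens, V = 27 types.
Mean frequency = N / V = 32 / 27 = 1.1852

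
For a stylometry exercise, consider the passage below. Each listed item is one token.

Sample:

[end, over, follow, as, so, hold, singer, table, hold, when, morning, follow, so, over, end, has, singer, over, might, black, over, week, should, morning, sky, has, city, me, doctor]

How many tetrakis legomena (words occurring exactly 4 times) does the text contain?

Frequencies: over:4, end:2, follow:2, so:2, hold:2, singer:2, morning:2, has:2, as:1, table:1, when:1, might:1, black:1, week:1, should:1, sky:1, city:1, me:1, doctor:1
Words with frequency 4: over

1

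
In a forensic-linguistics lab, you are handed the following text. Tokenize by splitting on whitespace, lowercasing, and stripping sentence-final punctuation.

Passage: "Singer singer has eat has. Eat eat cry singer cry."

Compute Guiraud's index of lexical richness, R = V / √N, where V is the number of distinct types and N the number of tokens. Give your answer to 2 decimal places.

N = 10, V = 4.
√N = 3.162278
R = 4 / 3.162278 = 1.26

1.26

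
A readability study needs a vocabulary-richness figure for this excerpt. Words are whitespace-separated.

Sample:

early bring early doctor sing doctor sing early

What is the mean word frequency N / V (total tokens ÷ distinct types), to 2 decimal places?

N = 8 tokens, V = 4 types.
Mean frequency = N / V = 8 / 4 = 2.00

2.00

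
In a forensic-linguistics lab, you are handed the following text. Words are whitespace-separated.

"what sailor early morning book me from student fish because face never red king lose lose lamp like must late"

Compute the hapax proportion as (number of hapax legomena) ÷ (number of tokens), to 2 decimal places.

Frequencies: lose:2, what:1, sailor:1, early:1, morning:1, book:1, me:1, from:1, student:1, fish:1, because:1, face:1, never:1, red:1, king:1, lamp:1, like:1, must:1, late:1
Hapax count = 18; token count = 20.
Ratio = 18 / 20 = 0.90

0.90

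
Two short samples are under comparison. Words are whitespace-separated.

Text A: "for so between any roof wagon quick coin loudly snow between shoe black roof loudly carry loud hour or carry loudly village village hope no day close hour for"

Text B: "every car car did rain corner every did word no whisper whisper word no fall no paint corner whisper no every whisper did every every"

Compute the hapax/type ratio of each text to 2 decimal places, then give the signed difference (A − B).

0.37

A: hapax=14, V=21, ratio=0.67
B: hapax=3, V=10, ratio=0.30
Difference = 0.67 − 0.30 = 0.37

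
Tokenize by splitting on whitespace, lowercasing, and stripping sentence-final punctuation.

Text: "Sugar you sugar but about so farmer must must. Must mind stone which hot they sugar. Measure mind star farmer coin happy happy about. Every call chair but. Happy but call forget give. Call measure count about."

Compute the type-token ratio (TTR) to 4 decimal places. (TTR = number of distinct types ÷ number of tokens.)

0.5946

N = 37 tokens, V = 22 types.
TTR = V / N = 22 / 37 = 0.5946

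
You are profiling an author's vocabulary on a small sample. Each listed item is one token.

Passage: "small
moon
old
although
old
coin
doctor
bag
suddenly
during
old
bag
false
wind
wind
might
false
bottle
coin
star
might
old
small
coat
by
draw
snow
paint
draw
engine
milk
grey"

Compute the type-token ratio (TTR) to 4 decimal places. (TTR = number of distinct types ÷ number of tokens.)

N = 32 tokens, V = 22 types.
TTR = V / N = 22 / 32 = 0.6875

0.6875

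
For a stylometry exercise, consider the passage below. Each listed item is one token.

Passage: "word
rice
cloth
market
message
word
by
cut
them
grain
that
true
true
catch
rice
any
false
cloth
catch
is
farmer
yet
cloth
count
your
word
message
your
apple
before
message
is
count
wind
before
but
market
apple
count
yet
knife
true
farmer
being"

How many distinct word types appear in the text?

Distinct types: {any, apple, before, being, but, by, catch, cloth, count, cut, false, farmer, grain, is, knife, market, message, rice, that, them, true, wind, word, yet, your}
V = 25

25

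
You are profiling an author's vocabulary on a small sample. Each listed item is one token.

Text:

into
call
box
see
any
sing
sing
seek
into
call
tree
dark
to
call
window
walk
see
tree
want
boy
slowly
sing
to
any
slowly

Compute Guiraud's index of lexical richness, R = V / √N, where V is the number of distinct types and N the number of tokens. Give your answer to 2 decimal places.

3.00

N = 25, V = 15.
√N = 5.000000
R = 15 / 5.000000 = 3.00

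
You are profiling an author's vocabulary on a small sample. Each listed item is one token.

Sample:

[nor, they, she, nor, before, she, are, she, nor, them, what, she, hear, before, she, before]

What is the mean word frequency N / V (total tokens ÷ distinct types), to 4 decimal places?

2.0000

N = 16 tokens, V = 8 types.
Mean frequency = N / V = 16 / 8 = 2.0000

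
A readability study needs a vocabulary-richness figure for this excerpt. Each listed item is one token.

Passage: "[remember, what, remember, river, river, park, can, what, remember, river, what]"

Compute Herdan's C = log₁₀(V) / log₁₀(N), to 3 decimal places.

0.671

N = 11, V = 5.
log₁₀(V) = 0.698970, log₁₀(N) = 1.041393
C = 0.698970 / 1.041393 = 0.671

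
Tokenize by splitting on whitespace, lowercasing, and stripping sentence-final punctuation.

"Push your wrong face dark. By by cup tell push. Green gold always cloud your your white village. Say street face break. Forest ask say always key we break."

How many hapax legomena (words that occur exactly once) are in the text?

Frequencies: your:3, push:2, face:2, by:2, always:2, say:2, break:2, wrong:1, dark:1, cup:1, tell:1, green:1, gold:1, cloud:1, white:1, village:1, street:1, forest:1, ask:1, key:1, … (1 more, each freq 1)
Hapax (freq=1): ask, cloud, cup, dark, forest, gold, green, key, street, tell, village, we, white, wrong

14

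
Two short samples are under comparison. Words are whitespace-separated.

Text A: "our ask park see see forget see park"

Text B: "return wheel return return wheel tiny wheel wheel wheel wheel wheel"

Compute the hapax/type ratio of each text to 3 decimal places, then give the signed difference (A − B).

0.267

A: hapax=3, V=5, ratio=0.600
B: hapax=1, V=3, ratio=0.333
Difference = 0.600 − 0.333 = 0.267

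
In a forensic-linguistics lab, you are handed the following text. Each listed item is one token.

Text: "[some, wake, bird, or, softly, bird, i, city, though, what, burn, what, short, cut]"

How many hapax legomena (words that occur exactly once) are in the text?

Frequencies: bird:2, what:2, some:1, wake:1, or:1, softly:1, i:1, city:1, though:1, burn:1, short:1, cut:1
Hapax (freq=1): burn, city, cut, i, or, short, softly, some, though, wake

10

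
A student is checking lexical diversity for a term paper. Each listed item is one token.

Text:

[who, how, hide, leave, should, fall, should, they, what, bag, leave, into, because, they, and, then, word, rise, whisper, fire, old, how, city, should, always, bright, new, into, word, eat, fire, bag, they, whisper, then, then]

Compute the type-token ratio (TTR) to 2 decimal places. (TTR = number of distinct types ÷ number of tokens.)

N = 36 tokens, V = 23 types.
TTR = V / N = 23 / 36 = 0.64

0.64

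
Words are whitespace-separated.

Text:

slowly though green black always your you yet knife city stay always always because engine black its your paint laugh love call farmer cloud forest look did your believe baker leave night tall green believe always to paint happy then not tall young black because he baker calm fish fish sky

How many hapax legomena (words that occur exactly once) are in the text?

27

Frequencies: always:4, black:3, your:3, green:2, because:2, paint:2, believe:2, baker:2, tall:2, fish:2, slowly:1, though:1, you:1, yet:1, knife:1, city:1, stay:1, engine:1, its:1, laugh:1, … (17 more, each freq 1)
Hapax (freq=1): call, calm, city, cloud, did, engine, farmer, forest, happy, he, its, knife, laugh, leave, look, love, night, not, sky, slowly, stay, then, though, to, yet, you, young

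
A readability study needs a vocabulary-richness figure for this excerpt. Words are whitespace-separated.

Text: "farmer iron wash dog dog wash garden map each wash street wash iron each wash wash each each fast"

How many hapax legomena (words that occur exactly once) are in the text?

5

Frequencies: wash:6, each:4, iron:2, dog:2, farmer:1, garden:1, map:1, street:1, fast:1
Hapax (freq=1): farmer, fast, garden, map, street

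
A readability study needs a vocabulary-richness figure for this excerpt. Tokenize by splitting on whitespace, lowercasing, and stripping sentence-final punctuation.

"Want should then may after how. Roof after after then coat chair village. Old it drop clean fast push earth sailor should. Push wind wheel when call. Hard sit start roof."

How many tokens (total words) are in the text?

31

Tokens: want, should, then, may, after, how, roof, after, after, then, coat, chair, village, old, it, drop, clean, fast, push, earth, sailor, should, push, wind, wheel, when, call, hard, sit, start, roof
N = 31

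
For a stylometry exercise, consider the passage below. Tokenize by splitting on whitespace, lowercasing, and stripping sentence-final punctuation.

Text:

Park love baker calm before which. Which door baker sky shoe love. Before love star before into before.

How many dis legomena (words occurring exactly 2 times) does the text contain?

Frequencies: before:4, love:3, baker:2, which:2, park:1, calm:1, door:1, sky:1, shoe:1, star:1, into:1
Words with frequency 2: baker, which

2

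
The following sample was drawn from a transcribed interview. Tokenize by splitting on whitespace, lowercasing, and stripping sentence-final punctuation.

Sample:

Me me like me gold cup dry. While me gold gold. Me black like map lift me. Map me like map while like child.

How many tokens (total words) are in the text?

Tokens: me, me, like, me, gold, cup, dry, while, me, gold, gold, me, black, like, map, lift, me, map, me, like, map, while, like, child
N = 24

24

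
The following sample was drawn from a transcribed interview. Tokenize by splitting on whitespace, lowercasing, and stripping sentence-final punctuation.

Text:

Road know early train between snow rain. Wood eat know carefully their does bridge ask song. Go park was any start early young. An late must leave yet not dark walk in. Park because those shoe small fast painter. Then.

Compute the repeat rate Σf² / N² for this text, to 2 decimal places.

Frequencies: know:2, early:2, park:2, road:1, train:1, between:1, snow:1, rain:1, wood:1, eat:1, carefully:1, their:1, does:1, bridge:1, ask:1, song:1, go:1, was:1, any:1, start:1, … (17 more, each freq 1)
Σf² = 46; N² = 1600
Repeat rate = 46 / 1600 = 0.03

0.03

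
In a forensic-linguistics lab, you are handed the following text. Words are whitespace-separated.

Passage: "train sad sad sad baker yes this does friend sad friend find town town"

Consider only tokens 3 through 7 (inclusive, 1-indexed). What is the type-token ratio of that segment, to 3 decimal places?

0.800

Segment tokens 3–7: sad, sad, baker, yes, this
Segment N = 5, segment V = 4.
TTR = 4 / 5 = 0.800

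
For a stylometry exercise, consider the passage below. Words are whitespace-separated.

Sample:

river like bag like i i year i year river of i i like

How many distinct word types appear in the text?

6

Distinct types: {bag, i, like, of, river, year}
V = 6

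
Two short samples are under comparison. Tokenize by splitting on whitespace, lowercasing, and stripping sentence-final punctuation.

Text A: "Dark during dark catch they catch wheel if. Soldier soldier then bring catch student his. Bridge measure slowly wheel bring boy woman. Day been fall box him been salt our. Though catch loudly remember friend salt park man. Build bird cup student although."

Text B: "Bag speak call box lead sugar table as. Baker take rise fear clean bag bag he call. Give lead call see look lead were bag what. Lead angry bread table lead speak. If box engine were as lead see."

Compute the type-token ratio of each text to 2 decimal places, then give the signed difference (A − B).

TTR(A) = 33/43 = 0.77
TTR(B) = 23/39 = 0.59
Difference = 0.77 − 0.59 = 0.18

0.18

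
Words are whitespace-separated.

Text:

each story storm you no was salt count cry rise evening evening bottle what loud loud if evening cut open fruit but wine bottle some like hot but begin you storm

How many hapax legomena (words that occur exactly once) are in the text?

Frequencies: evening:3, storm:2, you:2, bottle:2, loud:2, but:2, each:1, story:1, no:1, was:1, salt:1, count:1, cry:1, rise:1, what:1, if:1, cut:1, open:1, fruit:1, wine:1, … (4 more, each freq 1)
Hapax (freq=1): begin, count, cry, cut, each, fruit, hot, if, like, no, open, rise, salt, some, story, was, what, wine

18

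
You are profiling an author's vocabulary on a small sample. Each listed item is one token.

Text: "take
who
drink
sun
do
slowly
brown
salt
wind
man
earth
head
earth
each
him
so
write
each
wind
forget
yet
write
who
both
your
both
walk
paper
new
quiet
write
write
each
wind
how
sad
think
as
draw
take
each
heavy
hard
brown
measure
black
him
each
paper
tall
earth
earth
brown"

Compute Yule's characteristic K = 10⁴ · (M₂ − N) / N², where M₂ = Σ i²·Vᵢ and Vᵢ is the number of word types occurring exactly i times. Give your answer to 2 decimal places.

Frequencies: each:5, earth:4, write:4, brown:3, wind:3, take:2, who:2, him:2, both:2, paper:2, drink:1, sun:1, do:1, slowly:1, salt:1, man:1, head:1, so:1, forget:1, yet:1, … (14 more, each freq 1)
N = 53. Frequency spectrum: V_1=24, V_2=5, V_3=2, V_4=2, V_5=1
M₂ = 1²·24 + 2²·5 + 3²·2 + 4²·2 + 5²·1 = 119
K = 10000 × (119 − 53) / 53² = 234.96

234.96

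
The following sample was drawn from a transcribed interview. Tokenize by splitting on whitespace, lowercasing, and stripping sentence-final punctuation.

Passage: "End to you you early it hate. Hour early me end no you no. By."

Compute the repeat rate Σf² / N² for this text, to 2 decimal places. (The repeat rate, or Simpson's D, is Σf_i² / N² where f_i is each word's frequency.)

Frequencies: you:3, end:2, early:2, no:2, to:1, it:1, hate:1, hour:1, me:1, by:1
Σf² = 27; N² = 225
Repeat rate = 27 / 225 = 0.12

0.12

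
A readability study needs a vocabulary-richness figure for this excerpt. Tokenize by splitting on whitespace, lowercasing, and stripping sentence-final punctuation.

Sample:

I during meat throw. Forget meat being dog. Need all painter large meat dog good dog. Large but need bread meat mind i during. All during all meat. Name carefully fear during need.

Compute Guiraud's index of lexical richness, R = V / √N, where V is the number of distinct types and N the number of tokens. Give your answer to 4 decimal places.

3.1334

N = 33, V = 18.
√N = 5.744563
R = 18 / 5.744563 = 3.1334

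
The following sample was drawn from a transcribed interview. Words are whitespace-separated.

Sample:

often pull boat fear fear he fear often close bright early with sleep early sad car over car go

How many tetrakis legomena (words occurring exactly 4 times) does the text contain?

Frequencies: fear:3, often:2, early:2, car:2, pull:1, boat:1, he:1, close:1, bright:1, with:1, sleep:1, sad:1, over:1, go:1
Words with frequency 4: (none)

0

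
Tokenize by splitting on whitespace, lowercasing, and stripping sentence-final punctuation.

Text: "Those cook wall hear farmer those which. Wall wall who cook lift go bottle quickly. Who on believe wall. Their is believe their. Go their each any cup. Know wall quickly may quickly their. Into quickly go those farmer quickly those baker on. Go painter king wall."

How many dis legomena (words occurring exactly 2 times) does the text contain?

Frequencies: wall:6, quickly:5, those:4, go:4, their:4, cook:2, farmer:2, who:2, on:2, believe:2, hear:1, which:1, lift:1, bottle:1, is:1, each:1, any:1, cup:1, know:1, may:1, … (4 more, each freq 1)
Words with frequency 2: believe, cook, farmer, on, who

5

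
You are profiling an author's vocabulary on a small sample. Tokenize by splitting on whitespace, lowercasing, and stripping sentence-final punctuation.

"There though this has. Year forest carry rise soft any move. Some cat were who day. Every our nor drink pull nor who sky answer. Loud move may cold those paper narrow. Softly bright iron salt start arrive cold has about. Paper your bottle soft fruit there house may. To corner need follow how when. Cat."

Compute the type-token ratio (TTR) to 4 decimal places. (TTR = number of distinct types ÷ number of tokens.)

N = 56 tokens, V = 46 types.
TTR = V / N = 46 / 56 = 0.8214

0.8214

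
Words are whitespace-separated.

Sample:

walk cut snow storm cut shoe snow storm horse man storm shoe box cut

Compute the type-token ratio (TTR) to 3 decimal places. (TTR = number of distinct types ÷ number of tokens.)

N = 14 tokens, V = 8 types.
TTR = V / N = 8 / 14 = 0.571

0.571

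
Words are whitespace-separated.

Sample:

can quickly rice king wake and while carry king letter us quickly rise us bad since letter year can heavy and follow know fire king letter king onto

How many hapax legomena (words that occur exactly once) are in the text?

Frequencies: king:4, letter:3, can:2, quickly:2, and:2, us:2, rice:1, wake:1, while:1, carry:1, rise:1, bad:1, since:1, year:1, heavy:1, follow:1, know:1, fire:1, onto:1
Hapax (freq=1): bad, carry, fire, follow, heavy, know, onto, rice, rise, since, wake, while, year

13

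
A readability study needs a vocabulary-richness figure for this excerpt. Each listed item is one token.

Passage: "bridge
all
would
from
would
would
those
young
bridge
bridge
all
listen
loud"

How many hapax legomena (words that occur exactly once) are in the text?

Frequencies: bridge:3, would:3, all:2, from:1, those:1, young:1, listen:1, loud:1
Hapax (freq=1): from, listen, loud, those, young

5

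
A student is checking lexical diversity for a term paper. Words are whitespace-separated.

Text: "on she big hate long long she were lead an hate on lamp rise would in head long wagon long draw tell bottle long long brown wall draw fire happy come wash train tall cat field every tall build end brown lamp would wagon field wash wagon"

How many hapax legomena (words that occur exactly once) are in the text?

Frequencies: long:6, wagon:3, on:2, she:2, hate:2, lamp:2, would:2, draw:2, brown:2, wash:2, tall:2, field:2, big:1, were:1, lead:1, an:1, rise:1, in:1, head:1, tell:1, … (10 more, each freq 1)
Hapax (freq=1): an, big, bottle, build, cat, come, end, every, fire, happy, head, in, lead, rise, tell, train, wall, were

18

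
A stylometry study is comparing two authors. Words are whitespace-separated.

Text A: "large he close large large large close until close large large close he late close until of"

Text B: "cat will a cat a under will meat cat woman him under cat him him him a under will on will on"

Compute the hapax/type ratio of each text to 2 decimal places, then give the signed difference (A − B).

A: hapax=2, V=6, ratio=0.33
B: hapax=2, V=8, ratio=0.25
Difference = 0.33 − 0.25 = 0.08

0.08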